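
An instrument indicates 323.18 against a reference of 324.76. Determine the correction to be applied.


Correction = standard - reading
= 324.76 - 323.18
= 1.5800

1.5800


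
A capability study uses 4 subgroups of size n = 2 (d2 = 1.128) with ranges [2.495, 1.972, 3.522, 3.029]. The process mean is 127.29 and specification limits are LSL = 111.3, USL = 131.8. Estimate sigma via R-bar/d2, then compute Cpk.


R_bar = (2.495 + 1.972 + 3.522 + 3.029) / 4 = 2.7545
sigma = R_bar / d2 = 2.7545 / 1.128 = 2.4419326
Cp = (USL - LSL)/(6*sigma) = (131.8 - 111.3)/(6*2.4419326) = 1.3992
Cpu = (131.8 - 127.29)/(3*2.4419326) = 0.6156
Cpl = (127.29 - 111.3)/(3*2.4419326) = 2.1827
Cpk = min(Cpu, Cpl) = 0.6156

0.6156


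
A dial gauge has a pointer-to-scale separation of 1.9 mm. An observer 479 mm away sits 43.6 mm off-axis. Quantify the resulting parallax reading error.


error = h * offset / d
= 1.9 * 43.6 / 479
= 0.1729

0.1729


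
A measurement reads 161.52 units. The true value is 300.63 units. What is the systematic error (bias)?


Systematic error = measured - true
= 161.52 - 300.63
= -139.1100

-139.1100


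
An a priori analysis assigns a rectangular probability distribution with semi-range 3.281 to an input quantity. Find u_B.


u_B = half_width / sqrt(3)
u_B = 3.281 / 1.7320508
u_B = 1.8943

1.8943


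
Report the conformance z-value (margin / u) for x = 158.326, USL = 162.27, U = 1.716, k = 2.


u = U / k = 1.716 / 2 = 0.858
margin = |USL - x| = |162.27 - 158.326| = 3.944
z = margin / u = 3.944 / 0.858
z = 4.5967

4.5967


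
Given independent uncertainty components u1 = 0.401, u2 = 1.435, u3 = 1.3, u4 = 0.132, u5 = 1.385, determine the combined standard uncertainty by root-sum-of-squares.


uc = sqrt(0.401^2 + 1.435^2 + 1.3^2 + 0.132^2 + 1.385^2)
uc = sqrt(5.845675)
uc = 2.4178

2.4178


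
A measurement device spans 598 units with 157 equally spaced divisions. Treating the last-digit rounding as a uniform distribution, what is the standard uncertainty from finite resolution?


resolution = range / divisions
resolution = 598 / 157 = 3.8089172
u_res = resolution / (2*sqrt(3))
u_res = 3.8089172 / 3.4641016
u_res = 1.0995

1.0995


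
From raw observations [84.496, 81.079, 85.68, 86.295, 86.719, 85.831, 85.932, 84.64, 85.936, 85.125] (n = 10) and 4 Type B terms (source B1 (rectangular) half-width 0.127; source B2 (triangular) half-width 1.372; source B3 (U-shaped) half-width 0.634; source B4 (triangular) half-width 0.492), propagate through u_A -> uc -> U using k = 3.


mean = (84.496 + 81.079 + 85.68 + 86.295 + 86.719 + 85.831 + 85.932 + 84.64 + 85.936 + 85.125) / 10 = 85.1733
s = sqrt(sum((x - mean)^2)/(n-1)) = 1.5987085
u_A = s / sqrt(n) = 1.5987085 / sqrt(10) = 0.50555602
u_B1 = 0.127 / sqrt(3) = 0.073323484
u_B2 = 1.372 / sqrt(6) = 0.56011665
u_B3 = 0.634 / sqrt(2) = 0.4483057
u_B4 = 0.492 / sqrt(6) = 0.20085816
uc = sqrt(0.50555602^2 + 0.073323484^2 + 0.56011665^2 + 0.4483057^2 + 0.20085816^2) = 0.90333598
U = k * uc = 3 * 0.90333598
U = 2.7100

2.7100


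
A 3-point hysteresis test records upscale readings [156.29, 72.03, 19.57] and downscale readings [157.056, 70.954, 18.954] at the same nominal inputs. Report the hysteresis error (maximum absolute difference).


|156.29 - 157.056| = 0.7660
|72.03 - 70.954| = 1.0760
|19.57 - 18.954| = 0.6160
hysteresis = max(diffs) = 1.0760

1.0760


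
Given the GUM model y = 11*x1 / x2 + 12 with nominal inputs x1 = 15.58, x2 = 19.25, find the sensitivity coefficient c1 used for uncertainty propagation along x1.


y = 11*x1 / x2 + 12
dy/dx1 = 11/x2
Evaluate at x2 = 19.25: c1 = 11 / 19.25
c1 = 0.5714

0.5714


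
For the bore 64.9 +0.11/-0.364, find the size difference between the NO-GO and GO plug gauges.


GO = nominal - lower_tol (smallest hole = maximum material condition)
GO = 64.9 - 0.364 = 64.536
NO-GO = nominal + upper_tol (largest hole = least material condition)
NO-GO = 64.9 + 0.11 = 65.01
spread = NO-GO - GO = 65.01 - 64.536 = 0.4740

0.4740


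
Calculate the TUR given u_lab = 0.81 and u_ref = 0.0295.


TUR = u_lab / u_ref
= 0.81 / 0.0295
= 27.4576

27.4576


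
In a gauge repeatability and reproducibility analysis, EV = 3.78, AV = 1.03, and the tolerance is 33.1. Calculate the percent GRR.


GRR = sqrt(EV^2 + AV^2) = sqrt(3.78^2 + 1.03^2) = 3.9178183
%GRR = GRR / tol * 100 = 3.9178183 / 33.1 * 100
%GRR = 11.8363

11.8363


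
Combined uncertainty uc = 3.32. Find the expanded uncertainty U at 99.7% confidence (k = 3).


U = k * uc
U = 3 * 3.32
U = 9.9600

9.9600


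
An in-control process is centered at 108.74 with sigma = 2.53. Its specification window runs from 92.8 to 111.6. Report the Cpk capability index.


Cpu = (USL - mean) / (3*sigma) = (111.6 - 108.74) / (3*2.53) = 0.3768
Cpl = (mean - LSL) / (3*sigma) = (108.74 - 92.8) / (3*2.53) = 2.1001
Cpk = min(Cpu, Cpl) = 0.3768

0.3768


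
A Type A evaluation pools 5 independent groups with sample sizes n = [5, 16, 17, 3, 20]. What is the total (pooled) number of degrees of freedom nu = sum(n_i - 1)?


nu = sum_i (n_i - 1)
nu = ((5 - 1) + (16 - 1) + (17 - 1) + (3 - 1) + (20 - 1))
nu = 4 + 15 + 16 + 2 + 19
nu = 56

56


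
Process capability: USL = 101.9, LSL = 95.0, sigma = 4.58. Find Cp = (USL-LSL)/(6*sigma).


Cp = (USL - LSL) / (6 * sigma)
= (101.9 - 95.0) / (6 * 4.58)
= 6.9000 / 27.4800
= 0.2511

0.2511


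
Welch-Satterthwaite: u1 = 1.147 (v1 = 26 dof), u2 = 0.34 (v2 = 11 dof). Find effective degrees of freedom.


uc = sqrt(u1^2 + u2^2) = sqrt(1.147^2 + 0.34^2) = 1.1963315
v_eff = uc^4 / (u1^4/v1 + u2^4/v2)
= 1.1963315^4 / (1.147^4/26 + 0.34^4/11)
= 2.0483594 / 0.067785122
v_eff = 30.2184

30.2184


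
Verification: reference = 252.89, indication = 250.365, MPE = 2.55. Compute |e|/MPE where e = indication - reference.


e = indication - reference = 250.365 - 252.89 = -2.5250
|e| = 2.5250
ratio = |e| / MPE = 2.5250 / 2.55
ratio = 0.9902

0.9902


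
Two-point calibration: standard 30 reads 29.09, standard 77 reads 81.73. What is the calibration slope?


slope = (y2 - y1) / (x2 - x1)
= (81.73 - 29.09) / (77 - 30)
= 52.6400 / 47
= 1.1200

1.1200


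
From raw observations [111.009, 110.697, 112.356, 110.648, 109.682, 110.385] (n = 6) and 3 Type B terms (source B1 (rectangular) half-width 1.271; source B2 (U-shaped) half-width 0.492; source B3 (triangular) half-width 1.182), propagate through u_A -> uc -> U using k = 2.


mean = (111.009 + 110.697 + 112.356 + 110.648 + 109.682 + 110.385) / 6 = 110.7961667
s = sqrt(sum((x - mean)^2)/(n-1)) = 0.88550447
u_A = s / sqrt(n) = 0.88550447 / sqrt(6) = 0.36150569
u_B1 = 1.271 / sqrt(3) = 0.73381219
u_B2 = 0.492 / sqrt(2) = 0.34789654
u_B3 = 1.182 / sqrt(6) = 0.48254948
uc = sqrt(0.36150569^2 + 0.73381219^2 + 0.34789654^2 + 0.48254948^2) = 1.0114607
U = k * uc = 2 * 1.0114607
U = 2.0229

2.0229


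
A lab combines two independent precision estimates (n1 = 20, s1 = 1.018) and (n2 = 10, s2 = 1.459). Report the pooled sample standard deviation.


s_p = sqrt(((n1-1)*s1^2 + (n2-1)*s2^2) / (n1+n2-2))
numerator = (20-1)*1.018^2 + (10-1)*1.459^2 = 19.690156 + 19.158129 = 38.848285
denominator = 20 + 10 - 2 = 28
s_p^2 = 38.848285 / 28 = 1.3874387
s_p = sqrt(1.3874387) = 1.1779

1.1779


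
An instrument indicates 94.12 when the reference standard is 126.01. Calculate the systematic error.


Systematic error = measured - true
= 94.12 - 126.01
= -31.8900

-31.8900


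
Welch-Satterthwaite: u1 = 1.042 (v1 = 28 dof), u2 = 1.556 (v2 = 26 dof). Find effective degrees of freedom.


uc = sqrt(u1^2 + u2^2) = sqrt(1.042^2 + 1.556^2) = 1.8726719
v_eff = uc^4 / (u1^4/v1 + u2^4/v2)
= 1.8726719^4 / (1.042^4/28 + 1.556^4/26)
= 12.298348 / 0.26756066
v_eff = 45.9647

45.9647


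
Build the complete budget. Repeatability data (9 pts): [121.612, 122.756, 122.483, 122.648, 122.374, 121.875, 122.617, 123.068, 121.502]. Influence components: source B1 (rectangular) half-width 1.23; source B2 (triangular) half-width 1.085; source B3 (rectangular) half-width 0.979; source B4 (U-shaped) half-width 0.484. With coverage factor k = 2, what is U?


mean = (121.612 + 122.756 + 122.483 + 122.648 + 122.374 + 121.875 + 122.617 + 123.068 + 121.502) / 9 = 122.3261111
s = sqrt(sum((x - mean)^2)/(n-1)) = 0.54117406
u_A = s / sqrt(n) = 0.54117406 / sqrt(9) = 0.18039135
u_B1 = 1.23 / sqrt(3) = 0.71014083
u_B2 = 1.085 / sqrt(6) = 0.4429494
u_B3 = 0.979 / sqrt(3) = 0.56522591
u_B4 = 0.484 / sqrt(2) = 0.34223968
uc = sqrt(0.18039135^2 + 0.71014083^2 + 0.4429494^2 + 0.56522591^2 + 0.34223968^2) = 1.0815052
U = k * uc = 2 * 1.0815052
U = 2.1630

2.1630


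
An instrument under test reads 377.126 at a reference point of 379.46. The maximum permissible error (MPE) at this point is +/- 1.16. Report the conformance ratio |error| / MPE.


e = indication - reference = 377.126 - 379.46 = -2.3340
|e| = 2.3340
ratio = |e| / MPE = 2.3340 / 1.16
ratio = 2.0121

2.0121


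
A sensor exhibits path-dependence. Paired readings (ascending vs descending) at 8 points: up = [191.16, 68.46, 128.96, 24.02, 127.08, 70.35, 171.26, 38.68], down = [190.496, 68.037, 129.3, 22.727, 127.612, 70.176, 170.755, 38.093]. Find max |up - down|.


|191.16 - 190.496| = 0.6640
|68.46 - 68.037| = 0.4230
|128.96 - 129.3| = 0.3400
|24.02 - 22.727| = 1.2930
|127.08 - 127.612| = 0.5320
|70.35 - 70.176| = 0.1740
|171.26 - 170.755| = 0.5050
|38.68 - 38.093| = 0.5870
hysteresis = max(diffs) = 1.2930

1.2930


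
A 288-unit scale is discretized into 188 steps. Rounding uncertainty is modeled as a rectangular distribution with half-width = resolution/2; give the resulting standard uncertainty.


resolution = range / divisions
resolution = 288 / 188 = 1.5319149
u_res = resolution / (2*sqrt(3))
u_res = 1.5319149 / 3.4641016
u_res = 0.4422

0.4422


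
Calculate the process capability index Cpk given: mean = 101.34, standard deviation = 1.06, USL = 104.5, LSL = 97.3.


Cpu = (USL - mean) / (3*sigma) = (104.5 - 101.34) / (3*1.06) = 0.9937
Cpl = (mean - LSL) / (3*sigma) = (101.34 - 97.3) / (3*1.06) = 1.2704
Cpk = min(Cpu, Cpl) = 0.9937

0.9937


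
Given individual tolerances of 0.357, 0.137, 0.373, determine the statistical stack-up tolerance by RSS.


RSS = sqrt(0.357^2 + 0.137^2 + 0.373^2)
= sqrt(0.285347)
= 0.5342

0.5342


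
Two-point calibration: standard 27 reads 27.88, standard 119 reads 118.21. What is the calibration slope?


slope = (y2 - y1) / (x2 - x1)
= (118.21 - 27.88) / (119 - 27)
= 90.3300 / 92
= 0.9818

0.9818


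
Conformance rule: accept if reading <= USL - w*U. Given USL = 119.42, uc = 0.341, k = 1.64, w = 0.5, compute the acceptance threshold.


U = k * uc = 1.64 * 0.341 = 0.55924
guard band g = w * U = 0.5 * 0.55924 = 0.27962
AL = USL - g = 119.42 - 0.27962
AL = 119.1404

119.1404


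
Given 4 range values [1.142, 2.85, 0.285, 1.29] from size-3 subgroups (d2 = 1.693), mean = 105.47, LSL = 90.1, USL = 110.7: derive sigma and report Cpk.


R_bar = (1.142 + 2.85 + 0.285 + 1.29) / 4 = 1.39175
sigma = R_bar / d2 = 1.39175 / 1.693 = 0.82206143
Cp = (USL - LSL)/(6*sigma) = (110.7 - 90.1)/(6*0.82206143) = 4.1765
Cpu = (110.7 - 105.47)/(3*0.82206143) = 2.1207
Cpl = (105.47 - 90.1)/(3*0.82206143) = 6.2323
Cpk = min(Cpu, Cpl) = 2.1207

2.1207


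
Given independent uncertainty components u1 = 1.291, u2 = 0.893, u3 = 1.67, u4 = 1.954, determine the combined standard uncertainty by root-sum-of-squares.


uc = sqrt(1.291^2 + 0.893^2 + 1.67^2 + 1.954^2)
uc = sqrt(9.071146)
uc = 3.0118

3.0118


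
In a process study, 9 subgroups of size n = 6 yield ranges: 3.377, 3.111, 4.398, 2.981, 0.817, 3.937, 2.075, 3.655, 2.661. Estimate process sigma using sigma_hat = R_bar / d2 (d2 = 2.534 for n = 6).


R_bar = (3.377 + 3.111 + 4.398 + 2.981 + 0.817 + 3.937 + 2.075 + 3.655 + 2.661) / 9
R_bar = 27.012 / 9 = 3.0013333
sigma_hat = R_bar / d2 = 3.0013333 / 2.534 = 1.1844

1.1844


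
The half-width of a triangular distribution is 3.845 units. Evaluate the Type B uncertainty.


u_B = half_width / sqrt(6)
u_B = 3.845 / 2.4494897
u_B = 1.5697

1.5697


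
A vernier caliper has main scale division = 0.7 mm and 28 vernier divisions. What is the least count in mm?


LC = MSD / n_div
= 0.7 / 28
= 0.0250

0.0250


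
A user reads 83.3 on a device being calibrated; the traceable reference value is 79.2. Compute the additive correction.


Correction = standard - reading
= 79.2 - 83.3
= -4.1000

-4.1000


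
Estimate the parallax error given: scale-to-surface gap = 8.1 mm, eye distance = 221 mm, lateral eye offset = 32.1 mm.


error = h * offset / d
= 8.1 * 32.1 / 221
= 1.1765

1.1765


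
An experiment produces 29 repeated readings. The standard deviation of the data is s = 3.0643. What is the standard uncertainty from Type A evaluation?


u_A = s / sqrt(n)
u_A = 3.0643 / sqrt(29)
u_A = 3.0643 / 5.3851648
u_A = 0.5690

0.5690


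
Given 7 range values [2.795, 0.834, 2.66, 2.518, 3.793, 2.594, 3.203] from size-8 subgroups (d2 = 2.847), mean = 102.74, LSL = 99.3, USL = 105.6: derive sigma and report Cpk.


R_bar = (2.795 + 0.834 + 2.66 + 2.518 + 3.793 + 2.594 + 3.203) / 7 = 2.6281429
sigma = R_bar / d2 = 2.6281429 / 2.847 = 0.92312712
Cp = (USL - LSL)/(6*sigma) = (105.6 - 99.3)/(6*0.92312712) = 1.1374
Cpu = (105.6 - 102.74)/(3*0.92312712) = 1.0327
Cpl = (102.74 - 99.3)/(3*0.92312712) = 1.2422
Cpk = min(Cpu, Cpl) = 1.0327

1.0327


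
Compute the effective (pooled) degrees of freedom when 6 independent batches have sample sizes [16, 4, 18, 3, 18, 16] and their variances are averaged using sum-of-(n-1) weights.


nu = sum_i (n_i - 1)
nu = ((16 - 1) + (4 - 1) + (18 - 1) + (3 - 1) + (18 - 1) + (16 - 1))
nu = 15 + 3 + 17 + 2 + 17 + 15
nu = 69

69


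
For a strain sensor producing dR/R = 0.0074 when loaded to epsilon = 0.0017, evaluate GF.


GF = (dR/R) / epsilon
= 0.0074 / 0.0017
= 4.3529

4.3529


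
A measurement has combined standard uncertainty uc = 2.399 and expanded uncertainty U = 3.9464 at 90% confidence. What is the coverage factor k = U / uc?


k = U / uc
k = 3.9464 / 2.399
k = 1.645

1.645


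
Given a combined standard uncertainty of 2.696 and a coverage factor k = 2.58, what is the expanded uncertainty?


U = k * uc
U = 2.58 * 2.696
U = 6.9557

6.9557


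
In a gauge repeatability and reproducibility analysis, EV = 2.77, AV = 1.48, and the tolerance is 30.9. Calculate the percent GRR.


GRR = sqrt(EV^2 + AV^2) = sqrt(2.77^2 + 1.48^2) = 3.1405891
%GRR = GRR / tol * 100 = 3.1405891 / 30.9 * 100
%GRR = 10.1637

10.1637


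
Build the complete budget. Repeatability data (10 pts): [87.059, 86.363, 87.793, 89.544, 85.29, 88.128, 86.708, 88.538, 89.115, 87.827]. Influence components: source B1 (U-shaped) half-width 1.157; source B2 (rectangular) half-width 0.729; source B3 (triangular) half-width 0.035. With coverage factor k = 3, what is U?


mean = (87.059 + 86.363 + 87.793 + 89.544 + 85.29 + 88.128 + 86.708 + 88.538 + 89.115 + 87.827) / 10 = 87.6365
s = sqrt(sum((x - mean)^2)/(n-1)) = 1.3022655
u_A = s / sqrt(n) = 1.3022655 / sqrt(10) = 0.41181251
u_B1 = 1.157 / sqrt(2) = 0.81812255
u_B2 = 0.729 / sqrt(3) = 0.42088835
u_B3 = 0.035 / sqrt(6) = 0.01428869
uc = sqrt(0.41181251^2 + 0.81812255^2 + 0.42088835^2 + 0.01428869^2) = 1.0080998
U = k * uc = 3 * 1.0080998
U = 3.0243

3.0243


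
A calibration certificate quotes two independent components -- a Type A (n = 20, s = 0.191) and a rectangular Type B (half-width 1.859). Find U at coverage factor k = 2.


u_A = s / sqrt(n) = 0.191 / sqrt(20) = 0.042708898
u_B = half_width / sqrt(3) = 1.859 / sqrt(3) = 1.0732942
uc = sqrt(u_A^2 + u_B^2) = sqrt(0.042708898^2 + 1.0732942^2) = 1.0741436
U = k * uc = 2 * 1.0741436
U = 2.1483

2.1483


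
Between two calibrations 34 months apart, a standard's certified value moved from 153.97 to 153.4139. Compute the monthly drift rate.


rate = (v2 - v1) / months
= (153.4139 - 153.97) / 34
= -0.5561 / 34
= -0.0164

-0.0164


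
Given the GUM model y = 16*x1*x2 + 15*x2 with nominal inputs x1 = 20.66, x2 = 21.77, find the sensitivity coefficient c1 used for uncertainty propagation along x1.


y = 16*x1*x2 + 15*x2
dy/dx1 = 16*x2
Evaluate at x2 = 21.77: c1 = 16 * 21.77
c1 = 348.3200

348.3200


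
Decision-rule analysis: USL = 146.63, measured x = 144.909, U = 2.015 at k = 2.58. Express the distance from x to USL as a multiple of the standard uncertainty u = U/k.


u = U / k = 2.015 / 2.58 = 0.78100775
margin = |USL - x| = |146.63 - 144.909| = 1.721
z = margin / u = 1.721 / 0.78100775
z = 2.2036

2.2036


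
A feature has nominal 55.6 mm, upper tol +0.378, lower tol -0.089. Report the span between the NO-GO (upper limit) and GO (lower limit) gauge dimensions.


GO = nominal - lower_tol (smallest hole = maximum material condition)
GO = 55.6 - 0.089 = 55.511
NO-GO = nominal + upper_tol (largest hole = least material condition)
NO-GO = 55.6 + 0.378 = 55.978
spread = NO-GO - GO = 55.978 - 55.511 = 0.4670

0.4670


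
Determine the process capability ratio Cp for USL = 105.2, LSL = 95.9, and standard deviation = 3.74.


Cp = (USL - LSL) / (6 * sigma)
= (105.2 - 95.9) / (6 * 3.74)
= 9.3000 / 22.4400
= 0.4144

0.4144


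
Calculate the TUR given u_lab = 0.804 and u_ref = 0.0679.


TUR = u_lab / u_ref
= 0.804 / 0.0679
= 11.8409

11.8409


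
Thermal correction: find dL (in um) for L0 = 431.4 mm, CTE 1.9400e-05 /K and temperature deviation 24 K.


dL = L * alpha * dT
= 431.4 * 1.9400e-05 * 24
= 0.2008598 mm
dL_um = 0.2008598 * 1000 = 200.8598 um

200.8598


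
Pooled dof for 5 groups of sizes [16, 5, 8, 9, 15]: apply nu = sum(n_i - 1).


nu = sum_i (n_i - 1)
nu = ((16 - 1) + (5 - 1) + (8 - 1) + (9 - 1) + (15 - 1))
nu = 15 + 4 + 7 + 8 + 14
nu = 48

48


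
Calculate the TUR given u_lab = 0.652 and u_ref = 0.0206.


TUR = u_lab / u_ref
= 0.652 / 0.0206
= 31.6505

31.6505


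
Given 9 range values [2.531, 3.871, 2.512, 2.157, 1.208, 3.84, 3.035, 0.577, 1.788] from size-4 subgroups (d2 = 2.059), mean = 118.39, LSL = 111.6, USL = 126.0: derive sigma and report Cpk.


R_bar = (2.531 + 3.871 + 2.512 + 2.157 + 1.208 + 3.84 + 3.035 + 0.577 + 1.788) / 9 = 2.391
sigma = R_bar / d2 = 2.391 / 2.059 = 1.1612433
Cp = (USL - LSL)/(6*sigma) = (126.0 - 111.6)/(6*1.1612433) = 2.0668
Cpu = (126.0 - 118.39)/(3*1.1612433) = 2.1844
Cpl = (118.39 - 111.6)/(3*1.1612433) = 1.9491
Cpk = min(Cpu, Cpl) = 1.9491

1.9491


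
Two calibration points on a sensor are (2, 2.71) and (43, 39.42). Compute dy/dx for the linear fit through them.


slope = (y2 - y1) / (x2 - x1)
= (39.42 - 2.71) / (43 - 2)
= 36.7100 / 41
= 0.8954

0.8954


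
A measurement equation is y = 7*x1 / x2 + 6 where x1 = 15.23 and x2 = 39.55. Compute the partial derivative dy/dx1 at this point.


y = 7*x1 / x2 + 6
dy/dx1 = 7/x2
Evaluate at x2 = 39.55: c1 = 7 / 39.55
c1 = 0.1770

0.1770


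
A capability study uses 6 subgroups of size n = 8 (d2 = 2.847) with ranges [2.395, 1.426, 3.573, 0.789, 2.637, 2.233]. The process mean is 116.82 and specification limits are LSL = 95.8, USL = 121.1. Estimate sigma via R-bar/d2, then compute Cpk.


R_bar = (2.395 + 1.426 + 3.573 + 0.789 + 2.637 + 2.233) / 6 = 2.1755
sigma = R_bar / d2 = 2.1755 / 2.847 = 0.76413769
Cp = (USL - LSL)/(6*sigma) = (121.1 - 95.8)/(6*0.76413769) = 5.5182
Cpu = (121.1 - 116.82)/(3*0.76413769) = 1.8670
Cpl = (116.82 - 95.8)/(3*0.76413769) = 9.1694
Cpk = min(Cpu, Cpl) = 1.8670

1.8670


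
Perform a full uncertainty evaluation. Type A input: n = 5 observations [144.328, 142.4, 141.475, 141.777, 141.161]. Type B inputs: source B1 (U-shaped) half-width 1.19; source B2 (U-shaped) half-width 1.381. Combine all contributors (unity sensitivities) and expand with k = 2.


mean = (144.328 + 142.4 + 141.475 + 141.777 + 141.161) / 5 = 142.2282
s = sqrt(sum((x - mean)^2)/(n-1)) = 1.2598098
u_A = s / sqrt(n) = 1.2598098 / sqrt(5) = 0.56340407
u_B1 = 1.19 / sqrt(2) = 0.84145707
u_B2 = 1.381 / sqrt(2) = 0.97651446
uc = sqrt(0.56340407^2 + 0.84145707^2 + 0.97651446^2) = 1.4067888
U = k * uc = 2 * 1.4067888
U = 2.8136

2.8136


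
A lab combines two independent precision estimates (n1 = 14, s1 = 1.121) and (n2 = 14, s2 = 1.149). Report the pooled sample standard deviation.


s_p = sqrt(((n1-1)*s1^2 + (n2-1)*s2^2) / (n1+n2-2))
numerator = (14-1)*1.121^2 + (14-1)*1.149^2 = 16.336333 + 17.162613 = 33.498946
denominator = 14 + 14 - 2 = 26
s_p^2 = 33.498946 / 26 = 1.288421
s_p = sqrt(1.288421) = 1.1351

1.1351


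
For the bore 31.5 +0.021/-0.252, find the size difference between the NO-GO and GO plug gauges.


GO = nominal - lower_tol (smallest hole = maximum material condition)
GO = 31.5 - 0.252 = 31.248
NO-GO = nominal + upper_tol (largest hole = least material condition)
NO-GO = 31.5 + 0.021 = 31.521
spread = NO-GO - GO = 31.521 - 31.248 = 0.2730

0.2730


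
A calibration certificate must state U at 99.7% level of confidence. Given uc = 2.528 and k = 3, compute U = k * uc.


U = k * uc
U = 3 * 2.528
U = 7.5840

7.5840


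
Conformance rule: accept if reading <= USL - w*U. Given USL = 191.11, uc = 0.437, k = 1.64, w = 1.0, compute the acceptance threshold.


U = k * uc = 1.64 * 0.437 = 0.71668
guard band g = w * U = 1.0 * 0.71668 = 0.71668
AL = USL - g = 191.11 - 0.71668
AL = 190.3933

190.3933


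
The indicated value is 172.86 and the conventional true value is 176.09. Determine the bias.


Systematic error = measured - true
= 172.86 - 176.09
= -3.2300

-3.2300


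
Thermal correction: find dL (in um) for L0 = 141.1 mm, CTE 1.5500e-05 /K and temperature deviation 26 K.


dL = L * alpha * dT
= 141.1 * 1.5500e-05 * 26
= 0.0568633 mm
dL_um = 0.0568633 * 1000 = 56.8633 um

56.8633


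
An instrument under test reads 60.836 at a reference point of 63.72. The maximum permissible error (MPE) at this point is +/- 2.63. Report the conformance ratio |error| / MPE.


e = indication - reference = 60.836 - 63.72 = -2.8840
|e| = 2.8840
ratio = |e| / MPE = 2.8840 / 2.63
ratio = 1.0966

1.0966


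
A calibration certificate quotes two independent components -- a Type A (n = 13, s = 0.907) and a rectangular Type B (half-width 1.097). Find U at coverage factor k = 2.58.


u_A = s / sqrt(n) = 0.907 / sqrt(13) = 0.25155654
u_B = half_width / sqrt(3) = 1.097 / sqrt(3) = 0.63335325
uc = sqrt(u_A^2 + u_B^2) = sqrt(0.25155654^2 + 0.63335325^2) = 0.6814815
U = k * uc = 2.58 * 0.6814815
U = 1.7582

1.7582


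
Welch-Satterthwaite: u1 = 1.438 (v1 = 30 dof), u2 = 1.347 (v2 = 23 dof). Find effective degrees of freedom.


uc = sqrt(u1^2 + u2^2) = sqrt(1.438^2 + 1.347^2) = 1.9703434
v_eff = uc^4 / (u1^4/v1 + u2^4/v2)
= 1.9703434^4 / (1.438^4/30 + 1.347^4/23)
= 15.071889 / 0.28566654
v_eff = 52.7604

52.7604


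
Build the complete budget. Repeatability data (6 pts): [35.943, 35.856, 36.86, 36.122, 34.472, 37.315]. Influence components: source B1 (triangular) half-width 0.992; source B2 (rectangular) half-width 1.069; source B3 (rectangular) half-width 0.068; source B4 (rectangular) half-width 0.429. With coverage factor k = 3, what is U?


mean = (35.943 + 35.856 + 36.86 + 36.122 + 34.472 + 37.315) / 6 = 36.09466667
s = sqrt(sum((x - mean)^2)/(n-1)) = 0.97864267
u_A = s / sqrt(n) = 0.97864267 / sqrt(6) = 0.3995292
u_B1 = 0.992 / sqrt(6) = 0.4049823
u_B2 = 1.069 / sqrt(3) = 0.61718744
u_B3 = 0.068 / sqrt(3) = 0.039259818
u_B4 = 0.429 / sqrt(3) = 0.24768327
uc = sqrt(0.3995292^2 + 0.4049823^2 + 0.61718744^2 + 0.039259818^2 + 0.24768327^2) = 0.87603819
U = k * uc = 3 * 0.87603819
U = 2.6281

2.6281


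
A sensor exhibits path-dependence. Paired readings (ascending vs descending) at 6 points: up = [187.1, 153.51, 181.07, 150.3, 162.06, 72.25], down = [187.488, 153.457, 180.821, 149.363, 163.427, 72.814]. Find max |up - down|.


|187.1 - 187.488| = 0.3880
|153.51 - 153.457| = 0.0530
|181.07 - 180.821| = 0.2490
|150.3 - 149.363| = 0.9370
|162.06 - 163.427| = 1.3670
|72.25 - 72.814| = 0.5640
hysteresis = max(diffs) = 1.3670

1.3670


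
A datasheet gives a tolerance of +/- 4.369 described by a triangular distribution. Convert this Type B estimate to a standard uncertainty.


u_B = half_width / sqrt(6)
u_B = 4.369 / 2.4494897
u_B = 1.7836

1.7836


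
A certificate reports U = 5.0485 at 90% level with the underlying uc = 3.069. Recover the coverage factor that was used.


k = U / uc
k = 5.0485 / 3.069
k = 1.645

1.645


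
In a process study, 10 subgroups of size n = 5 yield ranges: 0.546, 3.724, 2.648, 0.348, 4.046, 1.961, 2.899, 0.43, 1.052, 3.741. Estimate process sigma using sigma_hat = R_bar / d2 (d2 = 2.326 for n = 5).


R_bar = (0.546 + 3.724 + 2.648 + 0.348 + 4.046 + 1.961 + 2.899 + 0.43 + 1.052 + 3.741) / 10
R_bar = 21.395 / 10 = 2.1395
sigma_hat = R_bar / d2 = 2.1395 / 2.326 = 0.9198

0.9198


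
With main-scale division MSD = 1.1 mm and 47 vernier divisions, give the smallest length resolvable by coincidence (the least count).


LC = MSD / n_div
= 1.1 / 47
= 0.0234

0.0234


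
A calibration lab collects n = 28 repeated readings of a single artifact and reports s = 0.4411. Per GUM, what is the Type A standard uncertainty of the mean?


u_A = s / sqrt(n)
u_A = 0.4411 / sqrt(28)
u_A = 0.4411 / 5.2915026
u_A = 0.0834

0.0834


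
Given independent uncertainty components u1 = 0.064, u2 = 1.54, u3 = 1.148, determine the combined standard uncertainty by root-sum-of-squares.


uc = sqrt(0.064^2 + 1.54^2 + 1.148^2)
uc = sqrt(3.6936)
uc = 1.9219

1.9219


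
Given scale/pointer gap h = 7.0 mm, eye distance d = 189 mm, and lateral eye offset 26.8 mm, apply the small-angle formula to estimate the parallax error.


error = h * offset / d
= 7.0 * 26.8 / 189
= 0.9926

0.9926


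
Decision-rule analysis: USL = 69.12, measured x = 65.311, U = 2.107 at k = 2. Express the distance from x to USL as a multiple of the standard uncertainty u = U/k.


u = U / k = 2.107 / 2 = 1.0535
margin = |USL - x| = |69.12 - 65.311| = 3.809
z = margin / u = 3.809 / 1.0535
z = 3.6156

3.6156


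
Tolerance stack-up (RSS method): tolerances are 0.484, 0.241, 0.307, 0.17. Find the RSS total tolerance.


RSS = sqrt(0.484^2 + 0.241^2 + 0.307^2 + 0.17^2)
= sqrt(0.415486)
= 0.6446

0.6446


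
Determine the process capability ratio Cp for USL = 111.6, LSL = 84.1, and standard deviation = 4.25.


Cp = (USL - LSL) / (6 * sigma)
= (111.6 - 84.1) / (6 * 4.25)
= 27.5000 / 25.5000
= 1.0784

1.0784


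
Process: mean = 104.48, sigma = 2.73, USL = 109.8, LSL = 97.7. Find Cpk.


Cpu = (USL - mean) / (3*sigma) = (109.8 - 104.48) / (3*2.73) = 0.6496
Cpl = (mean - LSL) / (3*sigma) = (104.48 - 97.7) / (3*2.73) = 0.8278
Cpk = min(Cpu, Cpl) = 0.6496

0.6496


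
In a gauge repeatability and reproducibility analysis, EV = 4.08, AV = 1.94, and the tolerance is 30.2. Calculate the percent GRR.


GRR = sqrt(EV^2 + AV^2) = sqrt(4.08^2 + 1.94^2) = 4.5177428
%GRR = GRR / tol * 100 = 4.5177428 / 30.2 * 100
%GRR = 14.9594

14.9594


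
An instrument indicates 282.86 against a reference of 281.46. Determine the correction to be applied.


Correction = standard - reading
= 281.46 - 282.86
= -1.4000

-1.4000


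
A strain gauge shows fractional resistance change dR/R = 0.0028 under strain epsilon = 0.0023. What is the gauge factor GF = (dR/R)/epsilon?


GF = (dR/R) / epsilon
= 0.0028 / 0.0023
= 1.2174

1.2174


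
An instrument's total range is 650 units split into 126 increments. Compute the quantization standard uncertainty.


resolution = range / divisions
resolution = 650 / 126 = 5.1587302
u_res = resolution / (2*sqrt(3))
u_res = 5.1587302 / 3.4641016
u_res = 1.4892

1.4892


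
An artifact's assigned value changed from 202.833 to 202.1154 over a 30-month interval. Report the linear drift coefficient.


rate = (v2 - v1) / months
= (202.1154 - 202.833) / 30
= -0.7176 / 30
= -0.0239

-0.0239


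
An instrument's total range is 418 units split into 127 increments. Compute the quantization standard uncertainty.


resolution = range / divisions
resolution = 418 / 127 = 3.2913386
u_res = resolution / (2*sqrt(3))
u_res = 3.2913386 / 3.4641016
u_res = 0.9501

0.9501


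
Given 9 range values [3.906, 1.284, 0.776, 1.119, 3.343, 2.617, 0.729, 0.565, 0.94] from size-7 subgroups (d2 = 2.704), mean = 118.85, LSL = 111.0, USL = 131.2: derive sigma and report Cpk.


R_bar = (3.906 + 1.284 + 0.776 + 1.119 + 3.343 + 2.617 + 0.729 + 0.565 + 0.94) / 9 = 1.6976667
sigma = R_bar / d2 = 1.6976667 / 2.704 = 0.62783532
Cp = (USL - LSL)/(6*sigma) = (131.2 - 111.0)/(6*0.62783532) = 5.3623
Cpu = (131.2 - 118.85)/(3*0.62783532) = 6.5569
Cpl = (118.85 - 111.0)/(3*0.62783532) = 4.1678
Cpk = min(Cpu, Cpl) = 4.1678

4.1678


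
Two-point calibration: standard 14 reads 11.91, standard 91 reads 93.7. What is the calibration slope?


slope = (y2 - y1) / (x2 - x1)
= (93.7 - 11.91) / (91 - 14)
= 81.7900 / 77
= 1.0622

1.0622


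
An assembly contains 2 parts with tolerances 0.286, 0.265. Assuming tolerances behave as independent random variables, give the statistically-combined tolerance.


RSS = sqrt(0.286^2 + 0.265^2)
= sqrt(0.152021)
= 0.3899

0.3899


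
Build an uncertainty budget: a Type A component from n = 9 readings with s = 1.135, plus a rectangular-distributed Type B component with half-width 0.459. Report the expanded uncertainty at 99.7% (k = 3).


u_A = s / sqrt(n) = 1.135 / sqrt(9) = 0.37833333
u_B = half_width / sqrt(3) = 0.459 / sqrt(3) = 0.26500377
uc = sqrt(u_A^2 + u_B^2) = sqrt(0.37833333^2 + 0.26500377^2) = 0.46191244
U = k * uc = 3 * 0.46191244
U = 1.3857

1.3857


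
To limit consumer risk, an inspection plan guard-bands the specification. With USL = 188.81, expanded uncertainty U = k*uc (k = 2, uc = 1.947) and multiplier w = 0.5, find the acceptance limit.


U = k * uc = 2 * 1.947 = 3.894
guard band g = w * U = 0.5 * 3.894 = 1.947
AL = USL - g = 188.81 - 1.947
AL = 186.8630

186.8630


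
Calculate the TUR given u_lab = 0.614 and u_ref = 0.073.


TUR = u_lab / u_ref
= 0.614 / 0.073
= 8.4110

8.4110


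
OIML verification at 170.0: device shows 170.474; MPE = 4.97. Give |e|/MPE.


e = indication - reference = 170.474 - 170.0 = 0.4740
|e| = 0.4740
ratio = |e| / MPE = 0.4740 / 4.97
ratio = 0.0954

0.0954


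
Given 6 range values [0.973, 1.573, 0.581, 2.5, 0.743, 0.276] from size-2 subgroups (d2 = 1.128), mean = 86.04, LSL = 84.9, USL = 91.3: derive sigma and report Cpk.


R_bar = (0.973 + 1.573 + 0.581 + 2.5 + 0.743 + 0.276) / 6 = 1.1076667
sigma = R_bar / d2 = 1.1076667 / 1.128 = 0.98197402
Cp = (USL - LSL)/(6*sigma) = (91.3 - 84.9)/(6*0.98197402) = 1.0862
Cpu = (91.3 - 86.04)/(3*0.98197402) = 1.7855
Cpl = (86.04 - 84.9)/(3*0.98197402) = 0.3870
Cpk = min(Cpu, Cpl) = 0.3870

0.3870


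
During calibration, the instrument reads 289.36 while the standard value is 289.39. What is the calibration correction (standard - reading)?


Correction = standard - reading
= 289.39 - 289.36
= 0.0300

0.0300


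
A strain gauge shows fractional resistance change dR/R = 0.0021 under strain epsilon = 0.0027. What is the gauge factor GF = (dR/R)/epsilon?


GF = (dR/R) / epsilon
= 0.0021 / 0.0027
= 0.7778

0.7778


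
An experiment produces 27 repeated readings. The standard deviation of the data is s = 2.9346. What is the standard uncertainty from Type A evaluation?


u_A = s / sqrt(n)
u_A = 2.9346 / sqrt(27)
u_A = 2.9346 / 5.1961524
u_A = 0.5648

0.5648


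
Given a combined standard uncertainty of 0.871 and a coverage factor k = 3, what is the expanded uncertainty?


U = k * uc
U = 3 * 0.871
U = 2.6130

2.6130


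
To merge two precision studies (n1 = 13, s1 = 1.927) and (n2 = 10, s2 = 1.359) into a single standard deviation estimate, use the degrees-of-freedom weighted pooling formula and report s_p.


s_p = sqrt(((n1-1)*s1^2 + (n2-1)*s2^2) / (n1+n2-2))
numerator = (13-1)*1.927^2 + (10-1)*1.359^2 = 44.559948 + 16.621929 = 61.181877
denominator = 13 + 10 - 2 = 21
s_p^2 = 61.181877 / 21 = 2.9134227
s_p = sqrt(2.9134227) = 1.7069

1.7069


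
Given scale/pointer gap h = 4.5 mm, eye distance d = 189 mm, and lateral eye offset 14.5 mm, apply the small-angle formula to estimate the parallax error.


error = h * offset / d
= 4.5 * 14.5 / 189
= 0.3452

0.3452


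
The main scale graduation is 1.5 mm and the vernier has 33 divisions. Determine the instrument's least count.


LC = MSD / n_div
= 1.5 / 33
= 0.0455

0.0455


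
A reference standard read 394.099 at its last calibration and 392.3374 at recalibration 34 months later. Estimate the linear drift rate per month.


rate = (v2 - v1) / months
= (392.3374 - 394.099) / 34
= -1.7616 / 34
= -0.0518

-0.0518


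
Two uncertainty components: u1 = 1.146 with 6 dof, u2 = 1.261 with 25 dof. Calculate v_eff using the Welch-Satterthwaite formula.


uc = sqrt(u1^2 + u2^2) = sqrt(1.146^2 + 1.261^2) = 1.7039475
v_eff = uc^4 / (u1^4/v1 + u2^4/v2)
= 1.7039475^4 / (1.146^4/6 + 1.261^4/25)
= 8.4299469 / 0.38860588
v_eff = 21.6928

21.6928


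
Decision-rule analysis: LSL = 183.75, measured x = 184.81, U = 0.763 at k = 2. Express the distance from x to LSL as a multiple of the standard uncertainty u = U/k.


u = U / k = 0.763 / 2 = 0.3815
margin = |LSL - x| = |183.75 - 184.81| = 1.06
z = margin / u = 1.06 / 0.3815
z = 2.7785

2.7785


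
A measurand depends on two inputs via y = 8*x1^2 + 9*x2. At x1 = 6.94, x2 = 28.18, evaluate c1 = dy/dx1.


y = 8*x1^2 + 9*x2
dy/dx1 = 2*8*x1
Evaluate at x1 = 6.94: c1 = 16 * 6.94
c1 = 111.0400

111.0400


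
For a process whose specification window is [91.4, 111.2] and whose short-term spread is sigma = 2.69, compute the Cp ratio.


Cp = (USL - LSL) / (6 * sigma)
= (111.2 - 91.4) / (6 * 2.69)
= 19.8000 / 16.1400
= 1.2268

1.2268


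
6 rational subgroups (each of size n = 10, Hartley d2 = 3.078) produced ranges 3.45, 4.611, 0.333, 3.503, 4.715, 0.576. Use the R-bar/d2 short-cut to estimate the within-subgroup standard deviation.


R_bar = (3.45 + 4.611 + 0.333 + 3.503 + 4.715 + 0.576) / 6
R_bar = 17.188 / 6 = 2.8646667
sigma_hat = R_bar / d2 = 2.8646667 / 3.078 = 0.9307

0.9307


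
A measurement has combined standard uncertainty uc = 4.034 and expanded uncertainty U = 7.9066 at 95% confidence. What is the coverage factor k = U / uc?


k = U / uc
k = 7.9066 / 4.034
k = 1.96

1.96


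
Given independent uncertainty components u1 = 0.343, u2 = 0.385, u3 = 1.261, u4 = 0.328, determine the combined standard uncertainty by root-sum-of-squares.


uc = sqrt(0.343^2 + 0.385^2 + 1.261^2 + 0.328^2)
uc = sqrt(1.963579)
uc = 1.4013

1.4013


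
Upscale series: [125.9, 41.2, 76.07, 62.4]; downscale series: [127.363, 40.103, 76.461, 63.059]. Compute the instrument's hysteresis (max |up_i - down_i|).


|125.9 - 127.363| = 1.4630
|41.2 - 40.103| = 1.0970
|76.07 - 76.461| = 0.3910
|62.4 - 63.059| = 0.6590
hysteresis = max(diffs) = 1.4630

1.4630


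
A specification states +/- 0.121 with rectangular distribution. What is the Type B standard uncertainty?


u_B = half_width / sqrt(3)
u_B = 0.121 / 1.7320508
u_B = 0.0699

0.0699


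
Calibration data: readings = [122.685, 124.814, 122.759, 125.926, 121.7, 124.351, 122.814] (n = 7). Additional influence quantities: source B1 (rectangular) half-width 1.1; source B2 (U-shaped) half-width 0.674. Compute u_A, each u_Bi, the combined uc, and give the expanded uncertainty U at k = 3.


mean = (122.685 + 124.814 + 122.759 + 125.926 + 121.7 + 124.351 + 122.814) / 7 = 123.5784286
s = sqrt(sum((x - mean)^2)/(n-1)) = 1.4842011
u_A = s / sqrt(n) = 1.4842011 / sqrt(7) = 0.56097529
u_B1 = 1.1 / sqrt(3) = 0.6350853
u_B2 = 0.674 / sqrt(2) = 0.47658997
uc = sqrt(0.56097529^2 + 0.6350853^2 + 0.47658997^2) = 0.97219577
U = k * uc = 3 * 0.97219577
U = 2.9166

2.9166


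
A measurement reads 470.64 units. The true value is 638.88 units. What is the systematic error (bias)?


Systematic error = measured - true
= 470.64 - 638.88
= -168.2400

-168.2400


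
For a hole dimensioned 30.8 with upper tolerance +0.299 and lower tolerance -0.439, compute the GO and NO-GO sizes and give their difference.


GO = nominal - lower_tol (smallest hole = maximum material condition)
GO = 30.8 - 0.439 = 30.361
NO-GO = nominal + upper_tol (largest hole = least material condition)
NO-GO = 30.8 + 0.299 = 31.099
spread = NO-GO - GO = 31.099 - 30.361 = 0.7380

0.7380


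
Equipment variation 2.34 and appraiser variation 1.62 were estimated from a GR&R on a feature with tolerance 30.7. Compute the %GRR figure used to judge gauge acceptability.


GRR = sqrt(EV^2 + AV^2) = sqrt(2.34^2 + 1.62^2) = 2.8460499
%GRR = GRR / tol * 100 = 2.8460499 / 30.7 * 100
%GRR = 9.2705

9.2705


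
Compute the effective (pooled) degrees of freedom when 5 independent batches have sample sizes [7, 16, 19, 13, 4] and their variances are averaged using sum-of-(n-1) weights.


nu = sum_i (n_i - 1)
nu = ((7 - 1) + (16 - 1) + (19 - 1) + (13 - 1) + (4 - 1))
nu = 6 + 15 + 18 + 12 + 3
nu = 54

54


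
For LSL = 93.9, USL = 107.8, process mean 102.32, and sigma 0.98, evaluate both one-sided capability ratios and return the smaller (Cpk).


Cpu = (USL - mean) / (3*sigma) = (107.8 - 102.32) / (3*0.98) = 1.8639
Cpl = (mean - LSL) / (3*sigma) = (102.32 - 93.9) / (3*0.98) = 2.8639
Cpk = min(Cpu, Cpl) = 1.8639

1.8639


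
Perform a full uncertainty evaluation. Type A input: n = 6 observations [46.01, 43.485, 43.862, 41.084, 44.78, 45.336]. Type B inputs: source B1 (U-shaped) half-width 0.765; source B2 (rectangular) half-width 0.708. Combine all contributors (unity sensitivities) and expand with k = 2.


mean = (46.01 + 43.485 + 43.862 + 41.084 + 44.78 + 45.336) / 6 = 44.09283333
s = sqrt(sum((x - mean)^2)/(n-1)) = 1.7417814
u_A = s / sqrt(n) = 1.7417814 / sqrt(6) = 0.71107928
u_B1 = 0.765 / sqrt(2) = 0.54093669
u_B2 = 0.708 / sqrt(3) = 0.40876399
uc = sqrt(0.71107928^2 + 0.54093669^2 + 0.40876399^2) = 0.98251425
U = k * uc = 2 * 0.98251425
U = 1.9650

1.9650


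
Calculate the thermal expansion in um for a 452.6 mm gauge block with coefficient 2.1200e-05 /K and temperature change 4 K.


dL = L * alpha * dT
= 452.6 * 2.1200e-05 * 4
= 0.0383805 mm
dL_um = 0.0383805 * 1000 = 38.3805 um

38.3805


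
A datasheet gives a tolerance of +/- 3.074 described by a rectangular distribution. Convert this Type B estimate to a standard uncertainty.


u_B = half_width / sqrt(3)
u_B = 3.074 / 1.7320508
u_B = 1.7748

1.7748


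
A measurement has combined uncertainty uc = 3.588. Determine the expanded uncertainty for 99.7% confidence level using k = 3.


U = k * uc
U = 3 * 3.588
U = 10.7640

10.7640


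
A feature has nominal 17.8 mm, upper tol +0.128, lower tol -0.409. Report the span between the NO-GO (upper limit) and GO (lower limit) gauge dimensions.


GO = nominal - lower_tol (smallest hole = maximum material condition)
GO = 17.8 - 0.409 = 17.391
NO-GO = nominal + upper_tol (largest hole = least material condition)
NO-GO = 17.8 + 0.128 = 17.928
spread = NO-GO - GO = 17.928 - 17.391 = 0.5370

0.5370


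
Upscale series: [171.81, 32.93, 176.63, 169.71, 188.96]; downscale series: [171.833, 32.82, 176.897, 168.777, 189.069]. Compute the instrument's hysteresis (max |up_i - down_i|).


|171.81 - 171.833| = 0.0230
|32.93 - 32.82| = 0.1100
|176.63 - 176.897| = 0.2670
|169.71 - 168.777| = 0.9330
|188.96 - 189.069| = 0.1090
hysteresis = max(diffs) = 0.9330

0.9330


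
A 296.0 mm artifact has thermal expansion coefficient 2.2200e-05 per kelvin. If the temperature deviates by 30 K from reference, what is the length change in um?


dL = L * alpha * dT
= 296.0 * 2.2200e-05 * 30
= 0.1971360 mm
dL_um = 0.1971360 * 1000 = 197.1360 um

197.1360


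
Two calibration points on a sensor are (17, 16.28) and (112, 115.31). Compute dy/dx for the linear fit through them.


slope = (y2 - y1) / (x2 - x1)
= (115.31 - 16.28) / (112 - 17)
= 99.0300 / 95
= 1.0424

1.0424


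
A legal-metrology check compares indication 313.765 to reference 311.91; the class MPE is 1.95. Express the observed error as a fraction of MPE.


e = indication - reference = 313.765 - 311.91 = 1.8550
|e| = 1.8550
ratio = |e| / MPE = 1.8550 / 1.95
ratio = 0.9513

0.9513
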